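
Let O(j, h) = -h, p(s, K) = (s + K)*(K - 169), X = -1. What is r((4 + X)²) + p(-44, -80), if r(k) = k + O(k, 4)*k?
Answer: 30849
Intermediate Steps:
p(s, K) = (-169 + K)*(K + s) (p(s, K) = (K + s)*(-169 + K) = (-169 + K)*(K + s))
r(k) = -3*k (r(k) = k + (-1*4)*k = k - 4*k = -3*k)
r((4 + X)²) + p(-44, -80) = -3*(4 - 1)² + ((-80)² - 169*(-80) - 169*(-44) - 80*(-44)) = -3*3² + (6400 + 13520 + 7436 + 3520) = -3*9 + 30876 = -27 + 30876 = 30849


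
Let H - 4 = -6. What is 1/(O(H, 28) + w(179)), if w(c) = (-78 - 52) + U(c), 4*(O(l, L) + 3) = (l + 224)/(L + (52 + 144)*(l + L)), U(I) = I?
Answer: 3416/157173 ≈ 0.021734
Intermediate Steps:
H = -2 (H = 4 - 6 = -2)
O(l, L) = -3 + (224 + l)/(4*(196*l + 197*L)) (O(l, L) = -3 + ((l + 224)/(L + (52 + 144)*(l + L)))/4 = -3 + ((224 + l)/(L + 196*(L + l)))/4 = -3 + ((224 + l)/(L + (196*L + 196*l)))/4 = -3 + ((224 + l)/(196*l + 197*L))/4 = -3 + (224 + l)/(4*(196*l + 197*L)))
w(c) = -130 + c (w(c) = (-78 - 52) + c = -130 + c)
1/(O(H, 28) + w(179)) = 1/((224 - 2364*28 - 2351*(-2))/(4*(196*(-2) + 197*28)) + (-130 + 179)) = 1/((224 - 66192 + 4702)/(4*(-392 + 5516)) + 49) = 1/((¼)*(-61266)/5124 + 49) = 1/((¼)*(1/5124)*(-61266) + 49) = 1/(-10211/3416 + 49) = 1/(157173/3416) = 3416/157173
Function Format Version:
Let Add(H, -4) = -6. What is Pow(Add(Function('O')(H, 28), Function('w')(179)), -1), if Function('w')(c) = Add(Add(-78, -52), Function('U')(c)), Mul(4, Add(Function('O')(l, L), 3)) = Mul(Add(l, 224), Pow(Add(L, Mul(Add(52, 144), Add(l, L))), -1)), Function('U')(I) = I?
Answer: Rational(3416, 157173) ≈ 0.021734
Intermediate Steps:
H = -2 (H = Add(4, -6) = -2)
Function('O')(l, L) = Add(-3, Mul(Rational(1, 4), Pow(Add(Mul(196, l), Mul(197, L)), -1), Add(224, l))) (Function('O')(l, L) = Add(-3, Mul(Rational(1, 4), Mul(Add(l, 224), Pow(Add(L, Mul(Add(52, 144), Add(l, L))), -1)))) = Add(-3, Mul(Rational(1, 4), Mul(Add(224, l), Pow(Add(L, Mul(196, Add(L, l))), -1)))) = Add(-3, Mul(Rational(1, 4), Mul(Add(224, l), Pow(Add(L, Add(Mul(196, L), Mul(196, l))), -1)))) = Add(-3, Mul(Rational(1, 4), Mul(Add(224, l), Pow(Add(Mul(196, l), Mul(197, L)), -1)))) = Add(-3, Mul(Rational(1, 4), Mul(Pow(Add(Mul(196, l), Mul(197, L)), -1), Add(224, l)))) = Add(-3, Mul(Rational(1, 4), Pow(Add(Mul(196, l), Mul(197, L)), -1), Add(224, l))))
Function('w')(c) = Add(-130, c) (Function('w')(c) = Add(Add(-78, -52), c) = Add(-130, c))
Pow(Add(Function('O')(H, 28), Function('w')(179)), -1) = Pow(Add(Mul(Rational(1, 4), Pow(Add(Mul(196, -2), Mul(197, 28)), -1), Add(224, Mul(-2364, 28), Mul(-2351, -2))), Add(-130, 179)), -1) = Pow(Add(Mul(Rational(1, 4), Pow(Add(-392, 5516), -1), Add(224, -66192, 4702)), 49), -1) = Pow(Add(Mul(Rational(1, 4), Pow(5124, -1), -61266), 49), -1) = Pow(Add(Mul(Rational(1, 4), Rational(1, 5124), -61266), 49), -1) = Pow(Add(Rational(-10211, 3416), 49), -1) = Pow(Rational(157173, 3416), -1) = Rational(3416, 157173)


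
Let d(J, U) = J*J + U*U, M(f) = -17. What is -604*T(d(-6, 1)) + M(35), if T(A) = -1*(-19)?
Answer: -11493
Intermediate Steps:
d(J, U) = J**2 + U**2
T(A) = 19
-604*T(d(-6, 1)) + M(35) = -604*19 - 17 = -11476 - 17 = -11493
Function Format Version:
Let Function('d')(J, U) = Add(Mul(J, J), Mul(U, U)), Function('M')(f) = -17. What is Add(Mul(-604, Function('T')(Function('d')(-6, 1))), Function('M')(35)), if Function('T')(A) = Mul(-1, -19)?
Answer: -11493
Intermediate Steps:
Function('d')(J, U) = Add(Pow(J, 2), Pow(U, 2))
Function('T')(A) = 19
Add(Mul(-604, Function('T')(Function('d')(-6, 1))), Function('M')(35)) = Add(Mul(-604, 19), -17) = Add(-11476, -17) = -11493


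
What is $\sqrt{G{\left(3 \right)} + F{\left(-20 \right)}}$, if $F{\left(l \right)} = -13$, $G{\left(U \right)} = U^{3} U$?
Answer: $2 \sqrt{17} \approx 8.2462$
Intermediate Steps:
$G{\left(U \right)} = U^{4}$
$\sqrt{G{\left(3 \right)} + F{\left(-20 \right)}} = \sqrt{3^{4} - 13} = \sqrt{81 - 13} = \sqrt{68} = 2 \sqrt{17}$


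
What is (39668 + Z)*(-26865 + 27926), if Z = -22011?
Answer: 18734077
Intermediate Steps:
(39668 + Z)*(-26865 + 27926) = (39668 - 22011)*(-26865 + 27926) = 17657*1061 = 18734077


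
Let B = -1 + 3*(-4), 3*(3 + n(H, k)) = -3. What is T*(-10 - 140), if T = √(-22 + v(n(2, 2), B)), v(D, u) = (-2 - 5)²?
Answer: -450*√3 ≈ -779.42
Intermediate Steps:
n(H, k) = -4 (n(H, k) = -3 + (⅓)*(-3) = -3 - 1 = -4)
B = -13 (B = -1 - 12 = -13)
v(D, u) = 49 (v(D, u) = (-7)² = 49)
T = 3*√3 (T = √(-22 + 49) = √27 = 3*√3 ≈ 5.1962)
T*(-10 - 140) = (3*√3)*(-10 - 140) = (3*√3)*(-150) = -450*√3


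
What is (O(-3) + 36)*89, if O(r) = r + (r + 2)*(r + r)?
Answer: 3471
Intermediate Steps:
O(r) = r + 2*r*(2 + r) (O(r) = r + (2 + r)*(2*r) = r + 2*r*(2 + r))
(O(-3) + 36)*89 = (-3*(5 + 2*(-3)) + 36)*89 = (-3*(5 - 6) + 36)*89 = (-3*(-1) + 36)*89 = (3 + 36)*89 = 39*89 = 3471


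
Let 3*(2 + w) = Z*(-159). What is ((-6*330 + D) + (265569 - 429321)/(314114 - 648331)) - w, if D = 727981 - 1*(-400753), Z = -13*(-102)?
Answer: 400069276130/334217 ≈ 1.1970e+6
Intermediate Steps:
Z = 1326
D = 1128734 (D = 727981 + 400753 = 1128734)
w = -70280 (w = -2 + (1326*(-159))/3 = -2 + (⅓)*(-210834) = -2 - 70278 = -70280)
((-6*330 + D) + (265569 - 429321)/(314114 - 648331)) - w = ((-6*330 + 1128734) + (265569 - 429321)/(314114 - 648331)) - 1*(-70280) = ((-1980 + 1128734) - 163752/(-334217)) + 70280 = (1126754 - 163752*(-1/334217)) + 70280 = (1126754 + 163752/334217) + 70280 = 376580505370/334217 + 70280 = 400069276130/334217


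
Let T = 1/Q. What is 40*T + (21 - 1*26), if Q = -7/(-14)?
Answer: 75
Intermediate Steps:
Q = ½ (Q = -7*(-1/14) = ½ ≈ 0.50000)
T = 2 (T = 1/(½) = 2)
40*T + (21 - 1*26) = 40*2 + (21 - 1*26) = 80 + (21 - 26) = 80 - 5 = 75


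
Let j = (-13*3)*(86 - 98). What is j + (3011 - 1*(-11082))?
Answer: 14561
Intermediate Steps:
j = 468 (j = -39*(-12) = 468)
j + (3011 - 1*(-11082)) = 468 + (3011 - 1*(-11082)) = 468 + (3011 + 11082) = 468 + 14093 = 14561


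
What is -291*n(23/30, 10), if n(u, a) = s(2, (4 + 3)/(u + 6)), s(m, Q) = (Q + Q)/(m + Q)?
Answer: -4365/22 ≈ -198.41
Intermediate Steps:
s(m, Q) = 2*Q/(Q + m) (s(m, Q) = (2*Q)/(Q + m) = 2*Q/(Q + m))
n(u, a) = 14/((2 + 7/(6 + u))*(6 + u)) (n(u, a) = 2*((4 + 3)/(u + 6))/((4 + 3)/(u + 6) + 2) = 2*(7/(6 + u))/(7/(6 + u) + 2) = 2*(7/(6 + u))/(2 + 7/(6 + u)) = 14/((2 + 7/(6 + u))*(6 + u)))
-291*n(23/30, 10) = -4074/(19 + 2*(23/30)) = -4074/(19 + 23/15) = -4074/308/15 = -4074*15/308 = -291*15/22 = -4365/22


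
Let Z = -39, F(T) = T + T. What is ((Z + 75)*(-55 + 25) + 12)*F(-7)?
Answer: 14952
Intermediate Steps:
F(T) = 2*T
((Z + 75)*(-55 + 25) + 12)*F(-7) = ((-39 + 75)*(-55 + 25) + 12)*(2*(-7)) = (36*(-30) + 12)*(-14) = (-1080 + 12)*(-14) = -1068*(-14) = 14952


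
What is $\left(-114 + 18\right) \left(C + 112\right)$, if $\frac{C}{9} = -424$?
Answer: $355584$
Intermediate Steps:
$C = -3816$ ($C = 9 \left(-424\right) = -3816$)
$\left(-114 + 18\right) \left(C + 112\right) = \left(-114 + 18\right) \left(-3816 + 112\right) = \left(-96\right) \left(-3704\right) = 355584$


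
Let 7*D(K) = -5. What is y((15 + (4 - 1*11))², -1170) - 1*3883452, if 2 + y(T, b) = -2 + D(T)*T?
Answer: -27184512/7 ≈ -3.8835e+6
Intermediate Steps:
D(K) = -5/7 (D(K) = (⅐)*(-5) = -5/7)
y(T, b) = -4 - 5*T/7 (y(T, b) = -2 + (-2 - 5*T/7) = -4 - 5*T/7)
y((15 + (4 - 1*11))², -1170) - 1*3883452 = (-4 - 5*(15 + (4 - 1*11))²/7) - 1*3883452 = (-4 - 5*(15 + (4 - 11))²/7) - 3883452 = (-4 - 5*(15 - 7)²/7) - 3883452 = (-4 - 5/7*8²) - 3883452 = (-4 - 5/7*64) - 3883452 = (-4 - 320/7) - 3883452 = -348/7 - 3883452 = -27184512/7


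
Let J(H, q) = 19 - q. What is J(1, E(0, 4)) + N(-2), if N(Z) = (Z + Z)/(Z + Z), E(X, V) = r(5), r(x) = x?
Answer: 15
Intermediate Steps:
E(X, V) = 5
N(Z) = 1 (N(Z) = (2*Z)/((2*Z)) = (2*Z)*(1/(2*Z)) = 1)
J(1, E(0, 4)) + N(-2) = (19 - 1*5) + 1 = (19 - 5) + 1 = 14 + 1 = 15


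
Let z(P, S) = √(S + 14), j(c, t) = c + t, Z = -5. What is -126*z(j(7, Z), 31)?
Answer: -378*√5 ≈ -845.23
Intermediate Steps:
z(P, S) = √(14 + S)
-126*z(j(7, Z), 31) = -126*√(14 + 31) = -378*√5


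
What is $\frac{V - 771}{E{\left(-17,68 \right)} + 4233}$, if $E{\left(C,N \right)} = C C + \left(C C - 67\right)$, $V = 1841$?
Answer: $\frac{535}{2372} \approx 0.22555$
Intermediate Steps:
$E{\left(C,N \right)} = -67 + 2 C^{2}$ ($E{\left(C,N \right)} = C^{2} + \left(C^{2} - 67\right) = C^{2} + \left(-67 + C^{2}\right) = -67 + 2 C^{2}$)
$\frac{V - 771}{E{\left(-17,68 \right)} + 4233} = \frac{1841 - 771}{\left(-67 + 2 \left(-17\right)^{2}\right) + 4233} = \frac{1070}{\left(-67 + 2 \cdot 289\right) + 4233} = \frac{1070}{\left(-67 + 578\right) + 4233} = \frac{1070}{511 + 4233} = \frac{1070}{4744} = 1070 \cdot \frac{1}{4744} = \frac{535}{2372}$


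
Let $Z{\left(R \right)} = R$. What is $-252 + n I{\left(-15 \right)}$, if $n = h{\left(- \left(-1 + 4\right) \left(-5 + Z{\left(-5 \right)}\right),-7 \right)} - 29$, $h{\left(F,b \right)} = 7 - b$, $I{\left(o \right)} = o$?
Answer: $-27$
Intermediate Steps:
$n = -15$ ($n = \left(7 - -7\right) - 29 = \left(7 + 7\right) - 29 = 14 - 29 = -15$)
$-252 + n I{\left(-15 \right)} = -252 - -225 = -252 + 225 = -27$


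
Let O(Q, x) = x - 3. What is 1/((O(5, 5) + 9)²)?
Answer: 1/121 ≈ 0.0082645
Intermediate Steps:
O(Q, x) = -3 + x
1/((O(5, 5) + 9)²) = 1/(((-3 + 5) + 9)²) = 1/((2 + 9)²) = 1/(11²) = 1/121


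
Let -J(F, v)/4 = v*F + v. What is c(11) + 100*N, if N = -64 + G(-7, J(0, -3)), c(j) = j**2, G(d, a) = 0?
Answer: -6279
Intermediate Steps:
J(F, v) = -4*v - 4*F*v (J(F, v) = -4*(v*F + v) = -4*(F*v + v) = -4*(v + F*v) = -4*v - 4*F*v)
N = -64 (N = -64 + 0 = -64)
c(11) + 100*N = 11**2 + 100*(-64) = 121 - 6400 = -6279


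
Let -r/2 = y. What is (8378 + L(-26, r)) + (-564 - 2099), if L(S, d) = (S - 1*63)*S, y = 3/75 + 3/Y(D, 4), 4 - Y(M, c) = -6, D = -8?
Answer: 8029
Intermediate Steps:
Y(M, c) = 10 (Y(M, c) = 4 - 1*(-6) = 4 + 6 = 10)
y = 17/50 (y = 3/75 + 3/10 = 3*(1/75) + 3*(⅒) = 1/25 + 3/10 = 17/50 ≈ 0.34000)
r = -17/25 (r = -2*17/50 = -17/25 ≈ -0.68000)
L(S, d) = S*(-63 + S) (L(S, d) = (S - 63)*S = (-63 + S)*S = S*(-63 + S))
(8378 + L(-26, r)) + (-564 - 2099) = (8378 - 26*(-63 - 26)) + (-564 - 2099) = (8378 - 26*(-89)) - 2663 = (8378 + 2314) - 2663 = 10692 - 2663 = 8029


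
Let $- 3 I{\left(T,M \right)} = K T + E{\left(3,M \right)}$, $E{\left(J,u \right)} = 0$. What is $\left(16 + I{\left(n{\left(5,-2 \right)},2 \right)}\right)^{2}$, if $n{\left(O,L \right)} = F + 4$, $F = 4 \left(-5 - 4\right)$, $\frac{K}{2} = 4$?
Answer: $\frac{92416}{9} \approx 10268.0$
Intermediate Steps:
$K = 8$ ($K = 2 \cdot 4 = 8$)
$F = -36$ ($F = 4 \left(-9\right) = -36$)
$n{\left(O,L \right)} = -32$ ($n{\left(O,L \right)} = -36 + 4 = -32$)
$I{\left(T,M \right)} = - \frac{8 T}{3}$ ($I{\left(T,M \right)} = - \frac{8 T + 0}{3} = - \frac{8 T}{3}$)
$\left(16 + I{\left(n{\left(5,-2 \right)},2 \right)}\right)^{2} = \left(16 - - \frac{256}{3}\right)^{2} = \left(16 + \frac{256}{3}\right)^{2} = \left(\frac{304}{3}\right)^{2} = \frac{92416}{9}$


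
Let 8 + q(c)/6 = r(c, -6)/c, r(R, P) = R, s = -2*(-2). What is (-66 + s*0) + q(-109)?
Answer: -108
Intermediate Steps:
s = 4
q(c) = -42 (q(c) = -48 + 6*(c/c) = -48 + 6*1 = -48 + 6 = -42)
(-66 + s*0) + q(-109) = (-66 + 4*0) - 42 = (-66 + 0) - 42 = -66 - 42 = -108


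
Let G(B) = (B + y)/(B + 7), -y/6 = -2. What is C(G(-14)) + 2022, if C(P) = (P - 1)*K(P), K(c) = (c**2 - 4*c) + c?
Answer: 693736/343 ≈ 2022.6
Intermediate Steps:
y = 12 (y = -6*(-2) = 12)
G(B) = (12 + B)/(7 + B) (G(B) = (B + 12)/(B + 7) = (12 + B)/(7 + B))
K(c) = c**2 - 3*c
C(P) = P*(-1 + P)*(-3 + P) (C(P) = (P - 1)*(P*(-3 + P)) = (-1 + P)*(P*(-3 + P)) = P*(-1 + P)*(-3 + P))
C(G(-14)) + 2022 = ((12 - 14)/(7 - 14))*(-1 + (12 - 14)/(7 - 14))*(-3 + (12 - 14)/(7 - 14)) + 2022 = (-2/(-7))*(-1 - 2/(-7))*(-3 - 2/(-7)) + 2022 = (-1/7*(-2))*(-1 - 1/7*(-2))*(-3 - 1/7*(-2)) + 2022 = 2*(-1 + 2/7)*(-3 + 2/7)/7 + 2022 = (2/7)*(-5/7)*(-19/7) + 2022 = 190/343 + 2022 = 693736/343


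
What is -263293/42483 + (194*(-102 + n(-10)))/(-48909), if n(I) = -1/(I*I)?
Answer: -1685806907/291008550 ≈ -5.7930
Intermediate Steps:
n(I) = -1/I**2 (n(I) = -1/(I**2) = -1/I**2)
-263293/42483 + (194*(-102 + n(-10)))/(-48909) = -263293/42483 + (194*(-102 - 1/(-10)**2))/(-48909) = -263293*1/42483 + (194*(-102 - 1*1/100))*(-1/48909) = -263293/42483 + (194*(-102 - 1/100))*(-1/48909) = -263293/42483 + (194*(-10201/100))*(-1/48909) = -263293/42483 - 989497/50*(-1/48909) = -263293/42483 + 989497/2445450 = -1685806907/291008550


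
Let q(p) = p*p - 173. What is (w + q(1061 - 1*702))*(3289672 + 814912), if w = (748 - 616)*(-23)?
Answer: 515831280448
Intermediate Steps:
q(p) = -173 + p**2 (q(p) = p**2 - 173 = -173 + p**2)
w = -3036 (w = 132*(-23) = -3036)
(w + q(1061 - 1*702))*(3289672 + 814912) = (-3036 + (-173 + (1061 - 1*702)**2))*(3289672 + 814912) = (-3036 + (-173 + (1061 - 702)**2))*4104584 = (-3036 + (-173 + 359**2))*4104584 = (-3036 + (-173 + 128881))*4104584 = (-3036 + 128708)*4104584 = 125672*4104584 = 515831280448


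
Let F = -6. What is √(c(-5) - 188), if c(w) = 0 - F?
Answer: I*√182 ≈ 13.491*I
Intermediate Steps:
c(w) = 6 (c(w) = 0 - 1*(-6) = 0 + 6 = 6)
√(c(-5) - 188) = √(6 - 188) = √(-182) = I*√182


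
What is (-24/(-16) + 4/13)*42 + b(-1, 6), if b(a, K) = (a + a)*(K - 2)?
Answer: 883/13 ≈ 67.923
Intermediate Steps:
b(a, K) = 2*a*(-2 + K) (b(a, K) = (2*a)*(-2 + K) = 2*a*(-2 + K))
(-24/(-16) + 4/13)*42 + b(-1, 6) = (-24/(-16) + 4/13)*42 + 2*(-1)*(-2 + 6) = (-24*(-1/16) + 4*(1/13))*42 + 2*(-1)*4 = (3/2 + 4/13)*42 - 8 = (47/26)*42 - 8 = 987/13 - 8 = 883/13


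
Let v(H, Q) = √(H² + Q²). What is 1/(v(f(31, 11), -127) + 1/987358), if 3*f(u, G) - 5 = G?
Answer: -8886222/141763517140788379 + 2924627460492*√145417/141763517140788379 ≈ 0.0078671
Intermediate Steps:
f(u, G) = 5/3 + G/3
1/(v(f(31, 11), -127) + 1/987358) = 1/(√((5/3 + (⅓)*11)² + (-127)²) + 1/987358) = 1/(√((5/3 + 11/3)² + 16129) + 1/987358) = 1/(√((16/3)² + 16129) + 1/987358) = 1/(√(256/9 + 16129) + 1/987358) = 1/(√(145417/9) + 1/987358) = 1/(√145417/3 + 1/987358) = 1/(1/987358 + √145417/3)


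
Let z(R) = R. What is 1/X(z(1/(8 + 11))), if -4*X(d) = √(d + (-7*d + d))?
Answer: 4*I*√95/5 ≈ 7.7974*I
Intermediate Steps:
X(d) = -√5*√(-d)/4 (X(d) = -√(d + (-7*d + d))/4 = -√(d - 6*d)/4 = -√5*√(-d)/4)
1/X(z(1/(8 + 11))) = 1/(-√5*√(-1/(8 + 11))/4) = 1/(-√5*√(-1/19)/4) = 1/(-√5*I*√19/19/4) = 1/(-I*√95/76) = 4*I*√95/5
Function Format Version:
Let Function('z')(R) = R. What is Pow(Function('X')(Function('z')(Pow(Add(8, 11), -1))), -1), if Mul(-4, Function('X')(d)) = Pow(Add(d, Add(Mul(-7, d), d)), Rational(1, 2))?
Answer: Mul(Rational(4, 5), I, Pow(95, Rational(1, 2))) ≈ Mul(7.7974, I)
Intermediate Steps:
Function('X')(d) = Mul(Rational(-1, 4), Pow(5, Rational(1, 2)), Pow(Mul(-1, d), Rational(1, 2))) (Function('X')(d) = Mul(Rational(-1, 4), Pow(Add(d, Add(Mul(-7, d), d)), Rational(1, 2))) = Mul(Rational(-1, 4), Pow(Add(d, Mul(-6, d)), Rational(1, 2))) = Mul(Rational(-1, 4), Pow(Mul(-5, d), Rational(1, 2))) = Mul(Rational(-1, 4), Mul(Pow(5, Rational(1, 2)), Pow(Mul(-1, d), Rational(1, 2)))) = Mul(Rational(-1, 4), Pow(5, Rational(1, 2)), Pow(Mul(-1, d), Rational(1, 2))))
Pow(Function('X')(Function('z')(Pow(Add(8, 11), -1))), -1) = Pow(Mul(Rational(-1, 4), Pow(5, Rational(1, 2)), Pow(Mul(-1, Pow(Add(8, 11), -1)), Rational(1, 2))), -1) = Pow(Mul(Rational(-1, 4), Pow(5, Rational(1, 2)), Pow(Mul(-1, Pow(19, -1)), Rational(1, 2))), -1) = Pow(Mul(Rational(-1, 4), Pow(5, Rational(1, 2)), Pow(Mul(-1, Rational(1, 19)), Rational(1, 2))), -1) = Pow(Mul(Rational(-1, 4), Pow(5, Rational(1, 2)), Pow(Rational(-1, 19), Rational(1, 2))), -1) = Pow(Mul(Rational(-1, 4), Pow(5, Rational(1, 2)), Mul(Rational(1, 19), I, Pow(19, Rational(1, 2)))), -1) = Pow(Mul(Rational(-1, 76), I, Pow(95, Rational(1, 2))), -1) = Mul(Rational(4, 5), I, Pow(95, Rational(1, 2)))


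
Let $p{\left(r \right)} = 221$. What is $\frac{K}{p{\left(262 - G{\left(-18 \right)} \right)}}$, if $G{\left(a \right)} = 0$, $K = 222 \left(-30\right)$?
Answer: $- \frac{6660}{221} \approx -30.136$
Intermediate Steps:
$K = -6660$
$\frac{K}{p{\left(262 - G{\left(-18 \right)} \right)}} = - \frac{6660}{221}$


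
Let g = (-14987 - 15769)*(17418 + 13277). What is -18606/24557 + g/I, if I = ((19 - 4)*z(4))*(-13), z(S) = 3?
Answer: 118887990074/73671 ≈ 1.6138e+6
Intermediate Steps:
g = -944055420 (g = -30756*30695 = -944055420)
I = -585 (I = ((19 - 4)*3)*(-13) = (15*3)*(-13) = 45*(-13) = -585)
-18606/24557 + g/I = -18606/24557 - 944055420/(-585) = -18606*1/24557 - 944055420*(-1/585) = -18606/24557 + 62937028/39 = 118887990074/73671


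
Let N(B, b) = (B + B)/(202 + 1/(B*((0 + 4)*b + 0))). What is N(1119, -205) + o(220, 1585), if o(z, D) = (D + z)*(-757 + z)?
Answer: -179656044607275/185351159 ≈ -9.6927e+5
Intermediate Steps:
o(z, D) = (-757 + z)*(D + z)
N(B, b) = 2*B/(202 + 1/(4*B*b)) (N(B, b) = (2*B)/(202 + 1/(B*(4*b + 0))) = (2*B)/(202 + 1/(B*(4*b))) = (2*B)/(202 + 1/(4*B*b)) = 2*B/(202 + 1/(4*B*b)))
N(1119, -205) + o(220, 1585) = 8*(-205)*1119**2/(1 + 808*1119*(-205)) + (220**2 - 757*1585 - 757*220 + 1585*220) = 8*(-205)*1252161/(1 - 185351160) + (48400 - 1199845 - 166540 + 348700) = 8*(-205)*1252161/(-185351159) - 969285 = 8*(-205)*1252161*(-1/185351159) - 969285 = 2053544040/185351159 - 969285 = -179656044607275/185351159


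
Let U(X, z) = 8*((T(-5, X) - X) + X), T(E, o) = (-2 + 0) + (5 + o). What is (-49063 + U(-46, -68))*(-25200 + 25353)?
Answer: -7559271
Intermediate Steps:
T(E, o) = 3 + o (T(E, o) = -2 + (5 + o) = 3 + o)
U(X, z) = 24 + 8*X (U(X, z) = 8*(((3 + X) - X) + X) = 8*(3 + X) = 24 + 8*X)
(-49063 + U(-46, -68))*(-25200 + 25353) = (-49063 + (24 + 8*(-46)))*(-25200 + 25353) = (-49063 + (24 - 368))*153 = (-49063 - 344)*153 = -49407*153 = -7559271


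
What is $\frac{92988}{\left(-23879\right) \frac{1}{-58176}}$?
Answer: $\frac{5409669888}{23879} \approx 2.2655 \cdot 10^{5}$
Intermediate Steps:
$\frac{92988}{\left(-23879\right) \frac{1}{-58176}} = \frac{92988}{\left(-23879\right) \left(- \frac{1}{58176}\right)} = \frac{92988}{\frac{23879}{58176}} = 92988 \cdot \frac{58176}{23879} = \frac{5409669888}{23879}$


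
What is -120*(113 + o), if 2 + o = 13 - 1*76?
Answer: -5760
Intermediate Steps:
o = -65 (o = -2 + (13 - 1*76) = -2 + (13 - 76) = -2 - 63 = -65)
-120*(113 + o) = -120*(113 - 65) = -120*48 = -5760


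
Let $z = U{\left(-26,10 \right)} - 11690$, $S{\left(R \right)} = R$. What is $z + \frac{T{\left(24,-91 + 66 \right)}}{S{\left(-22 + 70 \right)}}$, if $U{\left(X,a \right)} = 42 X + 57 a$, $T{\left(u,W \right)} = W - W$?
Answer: $-12212$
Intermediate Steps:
$T{\left(u,W \right)} = 0$
$z = -12212$ ($z = \left(42 \left(-26\right) + 57 \cdot 10\right) - 11690 = \left(-1092 + 570\right) - 11690 = -522 - 11690 = -12212$)
$z + \frac{T{\left(24,-91 + 66 \right)}}{S{\left(-22 + 70 \right)}} = -12212 + \frac{0}{-22 + 70} = -12212 + \frac{0}{48} = -12212 + 0 \cdot \frac{1}{48} = -12212 + 0 = -12212$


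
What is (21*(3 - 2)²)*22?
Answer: 462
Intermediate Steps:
(21*(3 - 2)²)*22 = (21*1²)*22 = (21*1)*22 = 21*22 = 462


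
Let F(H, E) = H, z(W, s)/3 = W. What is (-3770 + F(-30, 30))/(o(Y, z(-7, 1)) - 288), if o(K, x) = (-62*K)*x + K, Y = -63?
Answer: 3800/82377 ≈ 0.046129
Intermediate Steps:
z(W, s) = 3*W
o(K, x) = K - 62*K*x (o(K, x) = -62*K*x + K = K - 62*K*x)
(-3770 + F(-30, 30))/(o(Y, z(-7, 1)) - 288) = (-3770 - 30)/(-63*(1 - 186*(-7)) - 288) = -3800/(-63*(1 - 62*(-21)) - 288) = -3800/(-63*(1 + 1302) - 288) = -3800/(-63*1303 - 288) = -3800/(-82089 - 288) = -3800/(-82377) = -3800*(-1/82377) = 3800/82377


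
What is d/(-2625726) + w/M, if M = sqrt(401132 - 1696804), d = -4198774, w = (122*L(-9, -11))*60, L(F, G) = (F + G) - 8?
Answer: 2099387/1312863 + 7320*I*sqrt(323918)/23137 ≈ 1.5991 + 180.06*I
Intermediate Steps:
L(F, G) = -8 + F + G
w = -204960 (w = (122*(-8 - 9 - 11))*60 = (122*(-28))*60 = -3416*60 = -204960)
M = 2*I*sqrt(323918) (M = sqrt(-1295672) = 2*I*sqrt(323918) ≈ 1138.3*I)
d/(-2625726) + w/M = -4198774/(-2625726) - 204960*(-I*sqrt(323918)/647836) = -4198774*(-1/2625726) - (-7320)*I*sqrt(323918)/23137 = 2099387/1312863 + 7320*I*sqrt(323918)/23137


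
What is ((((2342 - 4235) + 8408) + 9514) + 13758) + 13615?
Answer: 43402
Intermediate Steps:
((((2342 - 4235) + 8408) + 9514) + 13758) + 13615 = (((-1893 + 8408) + 9514) + 13758) + 13615 = ((6515 + 9514) + 13758) + 13615 = (16029 + 13758) + 13615 = 29787 + 13615 = 43402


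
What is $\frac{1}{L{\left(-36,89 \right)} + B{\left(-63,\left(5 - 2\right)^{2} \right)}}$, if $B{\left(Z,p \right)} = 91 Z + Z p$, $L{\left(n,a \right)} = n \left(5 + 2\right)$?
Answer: $- \frac{1}{6552} \approx -0.00015263$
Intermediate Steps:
$L{\left(n,a \right)} = 7 n$ ($L{\left(n,a \right)} = n 7 = 7 n$)
$\frac{1}{L{\left(-36,89 \right)} + B{\left(-63,\left(5 - 2\right)^{2} \right)}} = \frac{1}{7 \left(-36\right) - 63 \left(91 + \left(5 - 2\right)^{2}\right)} = \frac{1}{-252 - 63 \left(91 + 3^{2}\right)} = \frac{1}{-252 - 63 \left(91 + 9\right)} = \frac{1}{-252 - 6300} = \frac{1}{-6552} = - \frac{1}{6552}$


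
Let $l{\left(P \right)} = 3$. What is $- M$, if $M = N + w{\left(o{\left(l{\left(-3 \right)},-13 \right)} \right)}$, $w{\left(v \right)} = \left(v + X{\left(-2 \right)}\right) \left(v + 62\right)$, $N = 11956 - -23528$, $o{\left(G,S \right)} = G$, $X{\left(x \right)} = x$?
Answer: $-35549$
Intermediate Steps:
$N = 35484$ ($N = 11956 + 23528 = 35484$)
$w{\left(v \right)} = \left(-2 + v\right) \left(62 + v\right)$ ($w{\left(v \right)} = \left(v - 2\right) \left(v + 62\right) = \left(-2 + v\right) \left(62 + v\right)$)
$M = 35549$ ($M = 35484 + \left(-124 + 3^{2} + 60 \cdot 3\right) = 35484 + \left(-124 + 9 + 180\right) = 35484 + 65 = 35549$)
$- M = \left(-1\right) 35549 = -35549$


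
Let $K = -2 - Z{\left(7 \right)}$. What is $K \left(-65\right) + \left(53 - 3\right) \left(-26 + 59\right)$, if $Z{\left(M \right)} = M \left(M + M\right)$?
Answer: $8150$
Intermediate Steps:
$Z{\left(M \right)} = 2 M^{2}$ ($Z{\left(M \right)} = M 2 M = 2 M^{2}$)
$K = -100$ ($K = -2 - 2 \cdot 7^{2} = -2 - 2 \cdot 49 = -2 - 98 = -100$)
$K \left(-65\right) + \left(53 - 3\right) \left(-26 + 59\right) = \left(-100\right) \left(-65\right) + \left(53 - 3\right) \left(-26 + 59\right) = 6500 + 50 \cdot 33 = 6500 + 1650 = 8150$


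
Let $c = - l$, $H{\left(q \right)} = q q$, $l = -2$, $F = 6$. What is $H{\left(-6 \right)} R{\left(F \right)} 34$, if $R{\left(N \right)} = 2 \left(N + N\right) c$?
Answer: $58752$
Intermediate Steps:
$H{\left(q \right)} = q^{2}$
$c = 2$ ($c = \left(-1\right) \left(-2\right) = 2$)
$R{\left(N \right)} = 8 N$ ($R{\left(N \right)} = 2 \left(N + N\right) 2 = 2 \cdot 2 N 2 = 4 N 2 = 8 N$)
$H{\left(-6 \right)} R{\left(F \right)} 34 = \left(-6\right)^{2} \cdot 8 \cdot 6 \cdot 34 = 36 \cdot 48 \cdot 34 = 1728 \cdot 34 = 58752$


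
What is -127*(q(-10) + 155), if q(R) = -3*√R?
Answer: -19685 + 381*I*√10 ≈ -19685.0 + 1204.8*I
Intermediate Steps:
-127*(q(-10) + 155) = -127*(-3*I*√10 + 155) = -127*(155 - 3*I*√10) = -19685 + 381*I*√10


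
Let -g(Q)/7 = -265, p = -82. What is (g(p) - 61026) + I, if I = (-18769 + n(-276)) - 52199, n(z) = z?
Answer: -130415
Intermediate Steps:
g(Q) = 1855 (g(Q) = -7*(-265) = 1855)
I = -71244 (I = (-18769 - 276) - 52199 = -19045 - 52199 = -71244)
(g(p) - 61026) + I = (1855 - 61026) - 71244 = -59171 - 71244 = -130415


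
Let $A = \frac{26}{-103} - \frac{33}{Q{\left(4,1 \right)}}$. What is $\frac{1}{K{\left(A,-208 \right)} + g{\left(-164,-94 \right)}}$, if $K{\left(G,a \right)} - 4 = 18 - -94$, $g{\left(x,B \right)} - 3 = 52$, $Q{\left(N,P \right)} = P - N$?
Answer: $\frac{1}{171} \approx 0.005848$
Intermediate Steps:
$g{\left(x,B \right)} = 55$ ($g{\left(x,B \right)} = 3 + 52 = 55$)
$A = \frac{1107}{103}$ ($A = \frac{26}{-103} - \frac{33}{1 - 4} = 26 \left(- \frac{1}{103}\right) - \frac{33}{1 - 4} = - \frac{26}{103} - \frac{33}{-3} = - \frac{26}{103} - -11 = - \frac{26}{103} + 11 = \frac{1107}{103} \approx 10.748$)
$K{\left(G,a \right)} = 116$ ($K{\left(G,a \right)} = 4 + \left(18 - -94\right) = 4 + \left(18 + 94\right) = 4 + 112 = 116$)
$\frac{1}{K{\left(A,-208 \right)} + g{\left(-164,-94 \right)}} = \frac{1}{116 + 55} = \frac{1}{171}$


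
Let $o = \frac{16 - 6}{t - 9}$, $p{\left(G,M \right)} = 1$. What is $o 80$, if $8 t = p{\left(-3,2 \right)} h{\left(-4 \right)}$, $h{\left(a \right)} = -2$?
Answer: $- \frac{3200}{37} \approx -86.486$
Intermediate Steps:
$t = - \frac{1}{4}$ ($t = \frac{1 \left(-2\right)}{8} = \frac{1}{8} \left(-2\right) = - \frac{1}{4} \approx -0.25$)
$o = - \frac{40}{37}$ ($o = \frac{16 - 6}{- \frac{1}{4} - 9} = \frac{10}{- \frac{37}{4}} = 10 \left(- \frac{4}{37}\right) = - \frac{40}{37} \approx -1.0811$)
$o 80 = \left(- \frac{40}{37}\right) 80 = - \frac{3200}{37}$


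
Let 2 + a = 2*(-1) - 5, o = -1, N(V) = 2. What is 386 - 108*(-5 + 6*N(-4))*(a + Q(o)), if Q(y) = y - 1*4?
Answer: 10970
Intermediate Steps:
Q(y) = -4 + y (Q(y) = y - 4 = -4 + y)
a = -9 (a = -2 + (2*(-1) - 5) = -2 + (-2 - 5) = -2 - 7 = -9)
386 - 108*(-5 + 6*N(-4))*(a + Q(o)) = 386 - 108*(-5 + 6*2)*(-9 + (-4 - 1)) = 386 - 108*(-5 + 12)*(-9 - 5) = 386 - 756*(-14) = 386 - 108*(-98) = 386 + 10584 = 10970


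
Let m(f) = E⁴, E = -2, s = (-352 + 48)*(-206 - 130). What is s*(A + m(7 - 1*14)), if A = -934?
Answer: -93768192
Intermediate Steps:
s = 102144 (s = -304*(-336) = 102144)
m(f) = 16 (m(f) = (-2)⁴ = 16)
s*(A + m(7 - 1*14)) = 102144*(-934 + 16) = 102144*(-918) = -93768192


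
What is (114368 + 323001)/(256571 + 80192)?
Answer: 437369/336763 ≈ 1.2987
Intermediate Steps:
(114368 + 323001)/(256571 + 80192) = 437369/336763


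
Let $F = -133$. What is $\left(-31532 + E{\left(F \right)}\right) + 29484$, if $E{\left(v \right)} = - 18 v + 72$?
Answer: $418$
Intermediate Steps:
$E{\left(v \right)} = 72 - 18 v$
$\left(-31532 + E{\left(F \right)}\right) + 29484 = \left(-31532 + \left(72 - -2394\right)\right) + 29484 = \left(-31532 + \left(72 + 2394\right)\right) + 29484 = \left(-31532 + 2466\right) + 29484 = -29066 + 29484 = 418$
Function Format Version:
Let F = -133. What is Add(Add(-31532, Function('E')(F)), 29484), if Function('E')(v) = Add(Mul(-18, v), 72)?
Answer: 418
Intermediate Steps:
Function('E')(v) = Add(72, Mul(-18, v))
Add(Add(-31532, Function('E')(F)), 29484) = Add(Add(-31532, Add(72, Mul(-18, -133))), 29484) = Add(Add(-31532, Add(72, 2394)), 29484) = Add(Add(-31532, 2466), 29484) = Add(-29066, 29484) = 418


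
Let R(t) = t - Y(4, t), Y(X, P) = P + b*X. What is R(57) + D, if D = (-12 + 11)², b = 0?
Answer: 1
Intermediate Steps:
D = 1 (D = (-1)² = 1)
Y(X, P) = P (Y(X, P) = P + 0*X = P + 0 = P)
R(t) = 0 (R(t) = t - t = 0)
R(57) + D = 0 + 1 = 1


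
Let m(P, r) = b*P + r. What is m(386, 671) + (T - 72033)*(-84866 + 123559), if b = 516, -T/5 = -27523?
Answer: 2537764173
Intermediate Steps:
T = 137615 (T = -5*(-27523) = 137615)
m(P, r) = r + 516*P (m(P, r) = 516*P + r = r + 516*P)
m(386, 671) + (T - 72033)*(-84866 + 123559) = (671 + 516*386) + (137615 - 72033)*(-84866 + 123559) = (671 + 199176) + 65582*38693 = 199847 + 2537564326 = 2537764173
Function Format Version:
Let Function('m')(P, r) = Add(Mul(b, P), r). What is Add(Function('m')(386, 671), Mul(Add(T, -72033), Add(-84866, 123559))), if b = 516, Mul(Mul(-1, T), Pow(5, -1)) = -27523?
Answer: 2537764173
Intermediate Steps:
T = 137615 (T = Mul(-5, -27523) = 137615)
Function('m')(P, r) = Add(r, Mul(516, P)) (Function('m')(P, r) = Add(Mul(516, P), r) = Add(r, Mul(516, P)))
Add(Function('m')(386, 671), Mul(Add(T, -72033), Add(-84866, 123559))) = Add(Add(671, Mul(516, 386)), Mul(Add(137615, -72033), Add(-84866, 123559))) = Add(Add(671, 199176), Mul(65582, 38693)) = Add(199847, 2537564326) = 2537764173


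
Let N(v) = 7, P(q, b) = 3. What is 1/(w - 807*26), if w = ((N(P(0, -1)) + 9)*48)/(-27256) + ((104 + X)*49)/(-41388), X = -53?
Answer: -47002972/986220520951 ≈ -4.7660e-5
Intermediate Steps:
w = -4162447/47002972 (w = ((7 + 9)*48)/(-27256) + ((104 - 53)*49)/(-41388) = (16*48)*(-1/27256) + (51*49)*(-1/41388) = 768*(-1/27256) + 2499*(-1/41388) = -96/3407 - 833/13796 = -4162447/47002972 ≈ -0.088557)
1/(w - 807*26) = 1/(-4162447/47002972 - 807*26) = 1/(-4162447/47002972 - 20982) = 1/(-986220520951/47002972) = -47002972/986220520951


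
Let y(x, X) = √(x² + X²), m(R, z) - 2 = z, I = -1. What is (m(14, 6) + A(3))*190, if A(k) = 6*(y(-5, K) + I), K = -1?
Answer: 380 + 1140*√26 ≈ 6192.9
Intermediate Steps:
m(R, z) = 2 + z
y(x, X) = √(X² + x²)
A(k) = -6 + 6*√26 (A(k) = 6*(√((-1)² + (-5)²) - 1) = 6*(√(1 + 25) - 1) = 6*(√26 - 1) = 6*(-1 + √26) = -6 + 6*√26)
(m(14, 6) + A(3))*190 = ((2 + 6) + (-6 + 6*√26))*190 = (8 + (-6 + 6*√26))*190 = (2 + 6*√26)*190 = 380 + 1140*√26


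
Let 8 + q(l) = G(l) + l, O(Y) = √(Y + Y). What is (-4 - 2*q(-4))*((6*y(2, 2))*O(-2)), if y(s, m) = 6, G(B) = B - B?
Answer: 1440*I ≈ 1440.0*I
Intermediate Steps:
G(B) = 0
O(Y) = √2*√Y (O(Y) = √(2*Y) = √2*√Y)
q(l) = -8 + l (q(l) = -8 + (0 + l) = -8 + l)
(-4 - 2*q(-4))*((6*y(2, 2))*O(-2)) = (-4 - 2*(-8 - 4))*((6*6)*(√2*√(-2))) = (-4 - 2*(-12))*(36*(√2*(I*√2))) = (-4 + 24)*(36*(2*I)) = 20*(72*I) = 1440*I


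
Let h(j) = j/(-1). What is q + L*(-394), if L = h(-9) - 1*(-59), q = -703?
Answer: -27495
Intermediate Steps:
h(j) = -j (h(j) = j*(-1) = -j)
L = 68 (L = -1*(-9) - 1*(-59) = 9 + 59 = 68)
q + L*(-394) = -703 + 68*(-394) = -703 - 26792 = -27495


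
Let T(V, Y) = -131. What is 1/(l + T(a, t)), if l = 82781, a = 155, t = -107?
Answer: 1/82650 ≈ 1.2099e-5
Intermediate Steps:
1/(l + T(a, t)) = 1/(82781 - 131) = 1/82650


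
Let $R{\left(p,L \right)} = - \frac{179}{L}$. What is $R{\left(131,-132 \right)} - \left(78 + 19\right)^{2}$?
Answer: $- \frac{1241809}{132} \approx -9407.6$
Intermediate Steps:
$R{\left(131,-132 \right)} - \left(78 + 19\right)^{2} = - \frac{179}{-132} - \left(78 + 19\right)^{2} = \left(-179\right) \left(- \frac{1}{132}\right) - 97^{2} = \frac{179}{132} - 9409 = - \frac{1241809}{132}$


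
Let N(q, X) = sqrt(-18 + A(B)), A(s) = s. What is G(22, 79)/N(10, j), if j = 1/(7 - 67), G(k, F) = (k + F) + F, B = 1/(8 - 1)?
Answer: -36*I*sqrt(35)/5 ≈ -42.596*I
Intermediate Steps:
B = 1/7 ≈ 0.14286
G(k, F) = k + 2*F (G(k, F) = (F + k) + F = k + 2*F)
j = -1/60 (j = 1/(-60) = -1/60 ≈ -0.016667)
N(q, X) = 5*I*sqrt(35)/7 (N(q, X) = sqrt(-18 + 1/7) = sqrt(-125/7) = 5*I*sqrt(35)/7)
G(22, 79)/N(10, j) = (22 + 2*79)/((5*I*sqrt(35)/7)) = (22 + 158)*(-I*sqrt(35)/25) = 180*(-I*sqrt(35)/25) = -36*I*sqrt(35)/5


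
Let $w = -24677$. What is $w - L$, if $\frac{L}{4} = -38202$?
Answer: $128131$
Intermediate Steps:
$L = -152808$ ($L = 4 \left(-38202\right) = -152808$)
$w - L = -24677 - -152808 = -24677 + 152808 = 128131$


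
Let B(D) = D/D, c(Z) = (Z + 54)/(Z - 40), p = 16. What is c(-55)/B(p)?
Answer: 1/95 ≈ 0.010526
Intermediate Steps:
c(Z) = (54 + Z)/(-40 + Z)
B(D) = 1
c(-55)/B(p) = ((54 - 55)/(-40 - 55))/1 = (-1/(-95))*1 = -1/95*(-1)*1 = (1/95)*1 = 1/95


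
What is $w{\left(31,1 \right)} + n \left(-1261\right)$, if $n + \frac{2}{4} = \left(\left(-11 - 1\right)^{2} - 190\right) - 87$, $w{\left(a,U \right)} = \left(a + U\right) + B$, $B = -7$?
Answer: $\frac{336737}{2} \approx 1.6837 \cdot 10^{5}$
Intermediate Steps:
$w{\left(a,U \right)} = -7 + U + a$ ($w{\left(a,U \right)} = \left(a + U\right) - 7 = \left(U + a\right) - 7 = -7 + U + a$)
$n = - \frac{267}{2}$ ($n = - \frac{1}{2} - \left(277 - \left(-11 - 1\right)^{2}\right) = - \frac{1}{2} - \left(277 - 144\right) = - \frac{1}{2} + \left(\left(144 - 190\right) - 87\right) = - \frac{1}{2} - 133 = - \frac{267}{2} \approx -133.5$)
$w{\left(31,1 \right)} + n \left(-1261\right) = \left(-7 + 1 + 31\right) - - \frac{336687}{2} = 25 + \frac{336687}{2} = \frac{336737}{2}$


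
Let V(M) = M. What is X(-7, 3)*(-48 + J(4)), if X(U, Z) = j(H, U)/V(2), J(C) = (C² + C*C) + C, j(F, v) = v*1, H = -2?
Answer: 42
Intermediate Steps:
j(F, v) = v
J(C) = C + 2*C² (J(C) = (C² + C²) + C = 2*C² + C = C + 2*C²)
X(U, Z) = U/2
X(-7, 3)*(-48 + J(4)) = ((½)*(-7))*(-48 + 4*(1 + 2*4)) = -7*(-48 + 4*(1 + 8))/2 = -7*(-48 + 4*9)/2 = -7*(-48 + 36)/2 = -7/2*(-12) = 42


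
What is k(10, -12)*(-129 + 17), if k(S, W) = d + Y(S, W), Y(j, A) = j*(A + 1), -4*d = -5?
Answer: 12180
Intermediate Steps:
d = 5/4 (d = -¼*(-5) = 5/4 ≈ 1.2500)
Y(j, A) = j*(1 + A)
k(S, W) = 5/4 + S*(1 + W)
k(10, -12)*(-129 + 17) = (5/4 + 10 + 10*(-12))*(-129 + 17) = (5/4 + 10 - 120)*(-112) = -435/4*(-112) = 12180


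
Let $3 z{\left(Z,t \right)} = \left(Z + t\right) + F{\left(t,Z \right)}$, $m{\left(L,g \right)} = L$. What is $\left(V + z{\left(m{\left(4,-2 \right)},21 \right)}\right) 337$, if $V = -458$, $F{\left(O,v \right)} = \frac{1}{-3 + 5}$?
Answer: $- \frac{302963}{2} \approx -1.5148 \cdot 10^{5}$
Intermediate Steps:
$F{\left(O,v \right)} = \frac{1}{2}$
$z{\left(Z,t \right)} = \frac{1}{6} + \frac{Z}{3} + \frac{t}{3}$ ($z{\left(Z,t \right)} = \frac{\left(Z + t\right) + \frac{1}{2}}{3} = \frac{\frac{1}{2} + Z + t}{3} = \frac{1}{6} + \frac{Z}{3} + \frac{t}{3}$)
$\left(V + z{\left(m{\left(4,-2 \right)},21 \right)}\right) 337 = \left(-458 + \left(\frac{1}{6} + \frac{1}{3} \cdot 4 + \frac{1}{3} \cdot 21\right)\right) 337 = \left(-458 + \left(\frac{1}{6} + \frac{4}{3} + 7\right)\right) 337 = \left(-458 + \frac{17}{2}\right) 337 = \left(- \frac{899}{2}\right) 337 = - \frac{302963}{2}$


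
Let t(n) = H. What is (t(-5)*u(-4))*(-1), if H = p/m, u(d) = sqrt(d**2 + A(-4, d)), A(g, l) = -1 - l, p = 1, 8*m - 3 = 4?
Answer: -8*sqrt(19)/7 ≈ -4.9816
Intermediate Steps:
m = 7/8 (m = 3/8 + (1/8)*4 = 3/8 + 1/2 = 7/8 ≈ 0.87500)
u(d) = sqrt(-1 + d**2 - d) (u(d) = sqrt(d**2 + (-1 - d)) = sqrt(-1 + d**2 - d))
H = 8/7 (H = 1/(7/8) = 1*(8/7) = 8/7 ≈ 1.1429)
t(n) = 8/7
(t(-5)*u(-4))*(-1) = (8*sqrt(-1 + (-4)**2 - 1*(-4))/7)*(-1) = (8*sqrt(-1 + 16 + 4)/7)*(-1) = (8*sqrt(19)/7)*(-1) = -8*sqrt(19)/7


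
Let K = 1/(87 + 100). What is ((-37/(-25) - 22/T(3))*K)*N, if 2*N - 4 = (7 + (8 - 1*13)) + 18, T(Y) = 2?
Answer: -168/275 ≈ -0.61091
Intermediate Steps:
N = 12 (N = 2 + ((7 + (8 - 1*13)) + 18)/2 = 2 + ((7 + (8 - 13)) + 18)/2 = 2 + ((7 - 5) + 18)/2 = 2 + (2 + 18)/2 = 2 + (½)*20 = 2 + 10 = 12)
K = 1/187 ≈ 0.0053476
((-37/(-25) - 22/T(3))*K)*N = ((-37/(-25) - 22/2)*(1/187))*12 = ((-37*(-1/25) - 22*½)*(1/187))*12 = ((37/25 - 11)*(1/187))*12 = -238/25*1/187*12 = -14/275*12 = -168/275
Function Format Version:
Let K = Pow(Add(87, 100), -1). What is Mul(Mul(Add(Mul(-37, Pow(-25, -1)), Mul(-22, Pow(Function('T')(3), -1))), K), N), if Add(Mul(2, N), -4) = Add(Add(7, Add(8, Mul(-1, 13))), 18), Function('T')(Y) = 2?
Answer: Rational(-168, 275) ≈ -0.61091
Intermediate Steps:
N = 12 (N = Add(2, Mul(Rational(1, 2), Add(Add(7, Add(8, Mul(-1, 13))), 18))) = Add(2, Mul(Rational(1, 2), Add(Add(7, Add(8, -13)), 18))) = Add(2, Mul(Rational(1, 2), Add(Add(7, -5), 18))) = Add(2, Mul(Rational(1, 2), Add(2, 18))) = Add(2, Mul(Rational(1, 2), 20)) = Add(2, 10) = 12)
K = Rational(1, 187) (K = Pow(187, -1) = Rational(1, 187) ≈ 0.0053476)
Mul(Mul(Add(Mul(-37, Pow(-25, -1)), Mul(-22, Pow(Function('T')(3), -1))), K), N) = Mul(Mul(Add(Mul(-37, Pow(-25, -1)), Mul(-22, Pow(2, -1))), Rational(1, 187)), 12) = Mul(Mul(Add(Mul(-37, Rational(-1, 25)), Mul(-22, Rational(1, 2))), Rational(1, 187)), 12) = Mul(Mul(Add(Rational(37, 25), -11), Rational(1, 187)), 12) = Mul(Mul(Rational(-238, 25), Rational(1, 187)), 12) = Mul(Rational(-14, 275), 12) = Rational(-168, 275)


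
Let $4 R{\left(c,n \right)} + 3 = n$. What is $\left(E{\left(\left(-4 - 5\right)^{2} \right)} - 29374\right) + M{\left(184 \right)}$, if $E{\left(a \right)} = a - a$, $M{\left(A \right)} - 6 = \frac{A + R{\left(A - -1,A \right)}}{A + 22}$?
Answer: $- \frac{24198315}{824} \approx -29367.0$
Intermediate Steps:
$R{\left(c,n \right)} = - \frac{3}{4} + \frac{n}{4}$
$M{\left(A \right)} = 6 + \frac{- \frac{3}{4} + \frac{5 A}{4}}{22 + A}$ ($M{\left(A \right)} = 6 + \frac{A + \left(- \frac{3}{4} + \frac{A}{4}\right)}{A + 22} = 6 + \frac{- \frac{3}{4} + \frac{5 A}{4}}{22 + A}$)
$E{\left(a \right)} = 0$
$\left(E{\left(\left(-4 - 5\right)^{2} \right)} - 29374\right) + M{\left(184 \right)} = \left(0 - 29374\right) + \frac{525 + 29 \cdot 184}{4 \left(22 + 184\right)} = -29374 + \frac{525 + 5336}{4 \cdot 206} = -29374 + \frac{1}{4} \cdot \frac{1}{206} \cdot 5861 = -29374 + \frac{5861}{824} = - \frac{24198315}{824}$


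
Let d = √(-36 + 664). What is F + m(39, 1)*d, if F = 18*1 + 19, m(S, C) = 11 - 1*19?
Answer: 37 - 16*√157 ≈ -163.48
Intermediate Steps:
m(S, C) = -8 (m(S, C) = 11 - 19 = -8)
F = 37 (F = 18 + 19 = 37)
d = 2*√157 (d = √628 = 2*√157 ≈ 25.060)
F + m(39, 1)*d = 37 - 16*√157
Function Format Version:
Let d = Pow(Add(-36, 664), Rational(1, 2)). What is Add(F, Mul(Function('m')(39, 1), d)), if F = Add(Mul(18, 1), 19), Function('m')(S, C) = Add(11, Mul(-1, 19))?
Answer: Add(37, Mul(-16, Pow(157, Rational(1, 2)))) ≈ -163.48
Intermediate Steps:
Function('m')(S, C) = -8 (Function('m')(S, C) = Add(11, -19) = -8)
F = 37 (F = Add(18, 19) = 37)
d = Mul(2, Pow(157, Rational(1, 2))) (d = Pow(628, Rational(1, 2)) = Mul(2, Pow(157, Rational(1, 2))) ≈ 25.060)
Add(F, Mul(Function('m')(39, 1), d)) = Add(37, Mul(-8, Mul(2, Pow(157, Rational(1, 2))))) = Add(37, Mul(-16, Pow(157, Rational(1, 2))))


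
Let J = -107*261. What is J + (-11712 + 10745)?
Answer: -28894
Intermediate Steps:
J = -27927
J + (-11712 + 10745) = -27927 + (-11712 + 10745) = -27927 - 967 = -28894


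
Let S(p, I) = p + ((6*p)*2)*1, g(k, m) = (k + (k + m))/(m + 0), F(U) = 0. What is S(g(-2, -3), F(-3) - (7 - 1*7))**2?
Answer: 8281/9 ≈ 920.11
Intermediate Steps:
g(k, m) = (m + 2*k)/m
S(p, I) = 13*p (S(p, I) = p + (12*p)*1 = p + 12*p = 13*p)
S(g(-2, -3), F(-3) - (7 - 1*7))**2 = (13*((-3 + 2*(-2))/(-3)))**2 = (13*(-(-3 - 4)/3))**2 = (13*(-1/3*(-7)))**2 = (13*(7/3))**2 = (91/3)**2 = 8281/9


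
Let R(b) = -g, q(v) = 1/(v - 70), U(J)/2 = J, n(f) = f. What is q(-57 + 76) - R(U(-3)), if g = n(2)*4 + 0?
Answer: 407/51 ≈ 7.9804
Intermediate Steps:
U(J) = 2*J
q(v) = 1/(-70 + v)
g = 8 (g = 2*4 + 0 = 8 + 0 = 8)
R(b) = -8 (R(b) = -1*8 = -8)
q(-57 + 76) - R(U(-3)) = 1/(-70 + (-57 + 76)) - 1*(-8) = 1/(-70 + 19) + 8 = 1/(-51) + 8 = -1/51 + 8 = 407/51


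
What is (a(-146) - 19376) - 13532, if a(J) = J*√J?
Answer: -32908 - 146*I*√146 ≈ -32908.0 - 1764.1*I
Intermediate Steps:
a(J) = J^(3/2)
(a(-146) - 19376) - 13532 = ((-146)^(3/2) - 19376) - 13532 = (-146*I*√146 - 19376) - 13532 = (-19376 - 146*I*√146) - 13532 = -32908 - 146*I*√146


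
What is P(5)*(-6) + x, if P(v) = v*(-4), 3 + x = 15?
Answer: 132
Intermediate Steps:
x = 12 (x = -3 + 15 = 12)
P(v) = -4*v
P(5)*(-6) + x = -4*5*(-6) + 12 = -20*(-6) + 12 = 120 + 12 = 132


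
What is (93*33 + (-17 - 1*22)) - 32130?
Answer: -29100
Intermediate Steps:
(93*33 + (-17 - 1*22)) - 32130 = (3069 + (-17 - 22)) - 32130 = (3069 - 39) - 32130 = 3030 - 32130 = -29100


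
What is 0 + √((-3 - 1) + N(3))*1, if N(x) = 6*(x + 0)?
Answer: √14 ≈ 3.7417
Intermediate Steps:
N(x) = 6*x
0 + √((-3 - 1) + N(3))*1 = 0 + √((-3 - 1) + 6*3)*1 = 0 + √(-4 + 18)*1 = 0 + √14*1 = 0 + √14 = √14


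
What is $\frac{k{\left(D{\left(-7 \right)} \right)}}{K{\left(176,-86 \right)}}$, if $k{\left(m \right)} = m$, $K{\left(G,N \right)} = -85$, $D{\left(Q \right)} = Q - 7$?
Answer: $\frac{14}{85} \approx 0.16471$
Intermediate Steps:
$D{\left(Q \right)} = -7 + Q$
$\frac{k{\left(D{\left(-7 \right)} \right)}}{K{\left(176,-86 \right)}} = \frac{-7 - 7}{-85} = \left(-14\right) \left(- \frac{1}{85}\right) = \frac{14}{85}$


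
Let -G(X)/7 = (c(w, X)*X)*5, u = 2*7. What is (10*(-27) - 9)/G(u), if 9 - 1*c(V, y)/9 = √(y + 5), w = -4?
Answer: 9/980 + √19/980 ≈ 0.013632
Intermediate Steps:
u = 14
c(V, y) = 81 - 9*√(5 + y) (c(V, y) = 81 - 9*√(y + 5) = 81 - 9*√(5 + y))
G(X) = -35*X*(81 - 9*√(5 + X)) (G(X) = -7*(81 - 9*√(5 + X))*X*5 = -7*X*(81 - 9*√(5 + X))*5 = -35*X*(81 - 9*√(5 + X)))
(10*(-27) - 9)/G(u) = (10*(-27) - 9)/((315*14*(-9 + √(5 + 14)))) = (-270 - 9)/((315*14*(-9 + √19))) = -279/(-39690 + 4410*√19)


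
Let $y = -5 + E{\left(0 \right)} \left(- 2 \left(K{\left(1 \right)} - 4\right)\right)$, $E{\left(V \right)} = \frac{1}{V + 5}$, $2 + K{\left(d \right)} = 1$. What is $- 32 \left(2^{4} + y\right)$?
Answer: $-416$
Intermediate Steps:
$K{\left(d \right)} = -1$ ($K{\left(d \right)} = -2 + 1 = -1$)
$E{\left(V \right)} = \frac{1}{5 + V}$
$y = -3$ ($y = -5 + \frac{\left(-2\right) \left(-1 - 4\right)}{5 + 0} = -5 + \frac{\left(-2\right) \left(-5\right)}{5} = -5 + \frac{1}{5} \cdot 10 = -5 + 2 = -3$)
$- 32 \left(2^{4} + y\right) = - 32 \left(2^{4} - 3\right) = - 32 \left(16 - 3\right) = \left(-32\right) 13 = -416$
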